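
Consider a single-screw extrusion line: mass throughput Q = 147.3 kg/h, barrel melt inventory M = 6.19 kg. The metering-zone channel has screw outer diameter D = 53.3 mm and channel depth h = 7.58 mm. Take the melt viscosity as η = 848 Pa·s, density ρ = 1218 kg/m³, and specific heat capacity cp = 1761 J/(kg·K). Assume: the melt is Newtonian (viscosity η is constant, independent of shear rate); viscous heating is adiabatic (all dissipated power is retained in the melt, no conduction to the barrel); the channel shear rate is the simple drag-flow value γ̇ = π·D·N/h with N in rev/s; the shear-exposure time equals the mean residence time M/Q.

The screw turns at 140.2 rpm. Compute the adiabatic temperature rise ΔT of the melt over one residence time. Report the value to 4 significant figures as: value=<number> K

value=159.4 K

Q_s = Q / 3600 = 147.3 / 3600 = 0.0409167 kg/s
t_res = M / Q_s = 6.19 ÷ 0.0409167 = 151.283 s
D = 53.3 mm = 0.0533 m;  h = 7.58 mm = 0.00758 m;  N = 140.2 rpm / 60 = 2.33667 rev/s
γ̇ = π D N / h = (π)(0.0533)(2.33667) / 0.00758 = 51.6184 s⁻¹
Adiabatic rise: ΔT = η γ̇² t_res / (ρ cp) = 848·(51.6184)²·151.283 / (1218·1761) = 159.364 K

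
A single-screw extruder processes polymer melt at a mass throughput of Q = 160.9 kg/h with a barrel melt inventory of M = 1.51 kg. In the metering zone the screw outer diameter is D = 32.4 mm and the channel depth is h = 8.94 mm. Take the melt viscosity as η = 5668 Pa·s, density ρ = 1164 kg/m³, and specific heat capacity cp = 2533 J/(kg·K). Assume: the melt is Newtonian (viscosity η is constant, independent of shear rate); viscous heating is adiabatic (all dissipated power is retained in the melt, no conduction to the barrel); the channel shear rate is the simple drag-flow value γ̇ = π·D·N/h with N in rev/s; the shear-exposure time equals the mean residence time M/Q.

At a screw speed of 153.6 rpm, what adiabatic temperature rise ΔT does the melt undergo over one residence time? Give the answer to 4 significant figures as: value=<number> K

value=55.18 K

Throughput in SI: Q_s = 160.9 kg/h ÷ 3600 s/h = 0.0446944 kg/s
t_res = M / Q_s = 1.51 / 0.0446944 = 33.785 s
Convert to SI: D = 0.0324 m, h = 0.00894 m, N = 153.6/60 = 2.56 rev/s
Shear rate: γ̇ = πDN/h = π·0.0324·2.56/0.00894 = 29.1472 s⁻¹
ΔT = η·γ̇²·t_res / (ρ·cp) = 5668 · (29.1472)² · 33.785 / (1164 · 2533) = 55.1772 K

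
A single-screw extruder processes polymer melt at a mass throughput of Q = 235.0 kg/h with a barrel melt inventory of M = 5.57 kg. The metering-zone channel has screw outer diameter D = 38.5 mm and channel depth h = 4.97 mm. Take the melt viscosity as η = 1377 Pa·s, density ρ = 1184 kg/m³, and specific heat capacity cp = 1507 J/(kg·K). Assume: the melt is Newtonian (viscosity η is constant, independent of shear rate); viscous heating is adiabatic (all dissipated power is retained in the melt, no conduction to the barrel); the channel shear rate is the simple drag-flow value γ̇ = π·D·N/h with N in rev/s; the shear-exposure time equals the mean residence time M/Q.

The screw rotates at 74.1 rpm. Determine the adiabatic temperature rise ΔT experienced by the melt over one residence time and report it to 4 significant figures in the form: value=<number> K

value=59.48 K

Throughput in SI: Q_s = 235.0 kg/h ÷ 3600 s/h = 0.0652778 kg/s
Mean residence time: t_res = M/Q_s = 5.57 kg / 0.0652778 kg/s = 85.3277 s
D = 38.5 mm = 0.0385 m;  h = 4.97 mm = 0.00497 m;  N = 74.1 rpm / 60 = 1.235 rev/s
Shear rate: γ̇ = πDN/h = π·0.0385·1.235/0.00497 = 30.0553 s⁻¹
ΔT = η·γ̇²·t_res / (ρ·cp) = 1377 · (30.0553)² · 85.3277 / (1184 · 1507) = 59.4841 K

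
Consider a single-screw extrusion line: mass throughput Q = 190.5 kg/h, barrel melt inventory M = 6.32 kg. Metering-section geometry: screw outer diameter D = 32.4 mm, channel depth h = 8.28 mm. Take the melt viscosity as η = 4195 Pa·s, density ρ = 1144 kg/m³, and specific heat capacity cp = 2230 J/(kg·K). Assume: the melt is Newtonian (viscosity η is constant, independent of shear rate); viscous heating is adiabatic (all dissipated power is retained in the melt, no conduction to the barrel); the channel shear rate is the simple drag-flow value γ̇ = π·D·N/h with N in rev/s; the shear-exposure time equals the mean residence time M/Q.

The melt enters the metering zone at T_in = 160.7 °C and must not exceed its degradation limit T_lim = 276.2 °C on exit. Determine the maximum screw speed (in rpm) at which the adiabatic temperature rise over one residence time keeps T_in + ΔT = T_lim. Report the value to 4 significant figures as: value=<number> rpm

Throughput in SI: Q_s = 190.5 kg/h ÷ 3600 s/h = 0.0529167 kg/s
t_res = M / Q_s = 6.32 / 0.0529167 = 119.433 s
Convert to metres: D = 0.0324 m, h = 0.00828 m
Allowable rise: ΔT_a = T_lim − T_in = 276.2 − 160.7 = 115.5 K
γ̇_max² = ΔT_a·ρ·cp/(η·t_res) = 115.5·1144·2230/(4195·119.433) = 588.107 s⁻²
Take the square root: γ̇_max = √(588.107) = 24.2509 s⁻¹
N_max = γ̇_max·h / (π·D) = 24.2509 · 0.00828 / (π · 0.0324) = 1.97271 rev/s = 118.363 rpm

value=118.4 rpm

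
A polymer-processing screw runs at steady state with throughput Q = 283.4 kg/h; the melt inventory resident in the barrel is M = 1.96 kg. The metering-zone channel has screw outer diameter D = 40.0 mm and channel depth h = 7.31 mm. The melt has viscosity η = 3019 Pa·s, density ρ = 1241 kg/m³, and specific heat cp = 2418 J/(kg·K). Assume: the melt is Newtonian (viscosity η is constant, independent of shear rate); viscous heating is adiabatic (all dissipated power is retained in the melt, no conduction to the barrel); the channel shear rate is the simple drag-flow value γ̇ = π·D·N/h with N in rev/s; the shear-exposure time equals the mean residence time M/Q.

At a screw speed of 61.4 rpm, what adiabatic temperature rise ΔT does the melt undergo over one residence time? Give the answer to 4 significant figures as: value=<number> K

Q_s = Q / 3600 = 283.4 / 3600 = 0.0787222 kg/s
t_res = M / Q_s = 1.96 ÷ 0.0787222 = 24.8977 s
D = 40.0 mm = 0.04 m;  h = 7.31 mm = 0.00731 m;  N = 61.4 rpm / 60 = 1.02333 rev/s
Shear rate: γ̇ = πDN/h = π·0.04·1.02333/0.00731 = 17.5918 s⁻¹
ΔT = η·γ̇²·t_res/(ρ·cp) = [3019 × 17.5918² × 24.8977] / [1241 × 2418] = 7.75199 K

value=7.752 K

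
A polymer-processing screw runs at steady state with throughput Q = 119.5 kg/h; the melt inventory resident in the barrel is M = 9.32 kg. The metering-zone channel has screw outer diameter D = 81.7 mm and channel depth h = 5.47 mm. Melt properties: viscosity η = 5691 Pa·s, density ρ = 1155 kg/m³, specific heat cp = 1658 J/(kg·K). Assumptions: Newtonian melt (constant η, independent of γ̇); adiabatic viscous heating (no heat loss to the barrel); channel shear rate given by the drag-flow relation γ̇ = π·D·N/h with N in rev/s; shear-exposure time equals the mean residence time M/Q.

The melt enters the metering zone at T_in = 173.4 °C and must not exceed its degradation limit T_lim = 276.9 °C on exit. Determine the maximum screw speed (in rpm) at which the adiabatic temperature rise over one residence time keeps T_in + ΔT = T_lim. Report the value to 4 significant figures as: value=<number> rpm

Q_s = Q / 3600 = 119.5 / 3600 = 0.0331944 kg/s
t_res = M / Q_s = 9.32 / 0.0331944 = 280.77 s
D = 81.7 mm = 0.0817 m;  h = 5.47 mm = 0.00547 m
ΔT_a = T_lim − T_in = 276.9 − 173.4 = 103.5 K
γ̇_max² = ΔT_a·ρ·cp/(η·t_res) = 103.5·1155·1658/(5691·280.77) = 124.042 s⁻²
γ̇_max = √124.042 = 11.1374 s⁻¹
N_max = γ̇_max·h / (π·D) = 11.1374 · 0.00547 / (π · 0.0817) = 0.237355 rev/s = 14.2413 rpm

value=14.24 rpm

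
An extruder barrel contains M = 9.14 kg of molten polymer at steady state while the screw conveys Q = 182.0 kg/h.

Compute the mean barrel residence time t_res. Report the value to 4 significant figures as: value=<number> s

value=180.8 s

Convert throughput: Q = 182.0 kg/h = 182.0/3600 = 0.0505556 kg/s
t_res = M / Q_s = 9.14 / 0.0505556 = 180.791 s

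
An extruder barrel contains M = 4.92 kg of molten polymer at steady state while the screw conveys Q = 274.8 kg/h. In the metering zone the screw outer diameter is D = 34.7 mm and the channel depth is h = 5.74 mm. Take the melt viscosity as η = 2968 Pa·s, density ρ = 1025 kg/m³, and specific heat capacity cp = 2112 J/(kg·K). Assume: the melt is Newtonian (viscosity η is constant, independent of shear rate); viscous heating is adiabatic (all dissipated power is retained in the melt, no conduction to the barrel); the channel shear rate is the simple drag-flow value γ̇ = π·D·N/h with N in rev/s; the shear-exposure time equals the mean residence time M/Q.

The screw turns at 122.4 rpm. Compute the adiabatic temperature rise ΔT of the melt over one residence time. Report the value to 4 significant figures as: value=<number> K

Throughput in SI: Q_s = 274.8 kg/h ÷ 3600 s/h = 0.0763333 kg/s
Mean residence time: t_res = M/Q_s = 4.92 kg / 0.0763333 kg/s = 64.4541 s
D = 34.7 mm = 0.0347 m;  h = 5.74 mm = 0.00574 m;  N = 122.4 rpm / 60 = 2.04 rev/s
Shear rate: γ̇ = πDN/h = π·0.0347·2.04/0.00574 = 38.7434 s⁻¹
ΔT = η·γ̇²·t_res / (ρ·cp) = 2968 · (38.7434)² · 64.4541 / (1025 · 2112) = 132.645 K

value=132.6 K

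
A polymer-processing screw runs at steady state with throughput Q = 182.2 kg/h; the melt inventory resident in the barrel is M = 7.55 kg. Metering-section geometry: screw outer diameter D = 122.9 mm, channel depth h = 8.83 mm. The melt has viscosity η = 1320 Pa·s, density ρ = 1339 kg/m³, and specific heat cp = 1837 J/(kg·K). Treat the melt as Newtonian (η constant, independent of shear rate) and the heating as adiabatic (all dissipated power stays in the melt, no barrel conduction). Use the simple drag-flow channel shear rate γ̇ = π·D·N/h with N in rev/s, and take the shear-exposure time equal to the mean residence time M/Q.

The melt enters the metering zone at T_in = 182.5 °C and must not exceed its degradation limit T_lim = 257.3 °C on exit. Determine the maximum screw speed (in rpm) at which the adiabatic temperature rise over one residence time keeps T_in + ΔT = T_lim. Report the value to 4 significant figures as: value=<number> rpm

value=41.94 rpm

Throughput in SI: Q_s = 182.2 kg/h ÷ 3600 s/h = 0.0506111 kg/s
t_res = M / Q_s = 7.55 / 0.0506111 = 149.177 s
Convert to metres: D = 0.1229 m, h = 0.00883 m
Allowable rise: ΔT_a = T_lim − T_in = 257.3 − 182.5 = 74.8 K
γ̇_max² = ΔT_a·ρ·cp / (η·t_res) = [74.8 × 1339 × 1837] / [1320 × 149.177] = 934.364 s⁻²
γ̇_max = √934.364 = 30.5674 s⁻¹
N_max = γ̇_max·h / (π·D) = 30.5674 · 0.00883 / (π · 0.1229) = 0.699064 rev/s = 41.9439 rpm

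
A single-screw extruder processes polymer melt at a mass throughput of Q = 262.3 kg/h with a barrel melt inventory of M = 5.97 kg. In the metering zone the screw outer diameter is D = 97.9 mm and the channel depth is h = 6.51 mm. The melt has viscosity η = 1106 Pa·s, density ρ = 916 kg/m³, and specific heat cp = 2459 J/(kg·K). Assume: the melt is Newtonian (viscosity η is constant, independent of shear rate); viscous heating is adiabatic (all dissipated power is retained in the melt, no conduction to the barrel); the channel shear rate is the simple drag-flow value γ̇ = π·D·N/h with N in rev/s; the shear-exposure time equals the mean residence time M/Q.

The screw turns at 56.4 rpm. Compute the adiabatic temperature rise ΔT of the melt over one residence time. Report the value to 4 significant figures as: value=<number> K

value=79.35 K

Q_s = Q / 3600 = 262.3 / 3600 = 0.0728611 kg/s
t_res = M / Q_s = 5.97 / 0.0728611 = 81.9367 s
Geometry in metres: D = 97.9 mm → 0.0979 m, h = 6.51 mm → 0.00651 m; screw speed N = 56.4 rpm = 0.94 rev/s
γ̇ = π D N / h = (π)(0.0979)(0.94) / 0.00651 = 44.4099 s⁻¹
ΔT = η·γ̇²·t_res/(ρ·cp) = [1106 × 44.4099² × 81.9367] / [916 × 2459] = 79.3485 K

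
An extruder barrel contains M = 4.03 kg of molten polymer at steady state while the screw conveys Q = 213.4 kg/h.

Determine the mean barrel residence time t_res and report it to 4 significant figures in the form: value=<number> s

Throughput in SI: Q_s = 213.4 kg/h ÷ 3600 s/h = 0.0592778 kg/s
t_res = M / Q_s = 4.03 / 0.0592778 = 67.985 s

value=67.99 s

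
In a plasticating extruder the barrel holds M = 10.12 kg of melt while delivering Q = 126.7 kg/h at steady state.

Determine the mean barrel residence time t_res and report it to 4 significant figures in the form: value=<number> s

Convert throughput: Q = 126.7 kg/h = 126.7/3600 = 0.0351944 kg/s
Mean residence time: t_res = M/Q_s = 10.12 kg / 0.0351944 kg/s = 287.545 s

value=287.5 s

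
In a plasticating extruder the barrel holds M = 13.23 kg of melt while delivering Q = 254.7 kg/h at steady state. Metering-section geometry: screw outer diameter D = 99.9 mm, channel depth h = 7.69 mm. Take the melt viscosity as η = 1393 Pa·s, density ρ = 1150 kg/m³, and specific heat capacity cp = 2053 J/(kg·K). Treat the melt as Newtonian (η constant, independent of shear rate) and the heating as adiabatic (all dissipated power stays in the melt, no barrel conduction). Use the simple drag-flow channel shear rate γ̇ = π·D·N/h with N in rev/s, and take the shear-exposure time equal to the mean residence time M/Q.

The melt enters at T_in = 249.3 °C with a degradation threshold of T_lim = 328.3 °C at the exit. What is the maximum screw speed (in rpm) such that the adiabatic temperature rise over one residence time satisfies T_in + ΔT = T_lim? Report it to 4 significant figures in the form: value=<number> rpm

Convert throughput: Q = 254.7 kg/h = 254.7/3600 = 0.07075 kg/s
t_res = M / Q_s = 13.23 ÷ 0.07075 = 186.996 s
D = 99.9 mm = 0.0999 m;  h = 7.69 mm = 0.00769 m
ΔT_a = T_lim − T_in = 328.3 °C − 249.3 °C = 79 K
γ̇_max² = ΔT_a·ρ·cp/(η·t_res) = 79·1150·2053/(1393·186.996) = 716.027 s⁻²
γ̇_max = sqrt(716.027) = 26.7587 s⁻¹
N_max = γ̇_max·h / (π·D) = 26.7587 · 0.00769 / (π · 0.0999) = 0.655655 rev/s = 39.3393 rpm

value=39.34 rpm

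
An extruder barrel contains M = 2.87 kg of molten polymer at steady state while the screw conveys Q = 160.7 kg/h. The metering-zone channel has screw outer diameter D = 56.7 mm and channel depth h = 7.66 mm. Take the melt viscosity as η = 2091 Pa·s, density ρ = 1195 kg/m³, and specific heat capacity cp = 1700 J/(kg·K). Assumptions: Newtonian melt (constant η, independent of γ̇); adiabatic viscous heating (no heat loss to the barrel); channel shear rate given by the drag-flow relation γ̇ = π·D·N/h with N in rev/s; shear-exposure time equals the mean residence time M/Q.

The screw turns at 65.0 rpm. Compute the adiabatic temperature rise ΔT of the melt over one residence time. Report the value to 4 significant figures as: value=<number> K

value=42.00 K

Q_s = Q / 3600 = 160.7 / 3600 = 0.0446389 kg/s
t_res = M / Q_s = 2.87 ÷ 0.0446389 = 64.2937 s
Geometry in metres: D = 56.7 mm → 0.0567 m, h = 7.66 mm → 0.00766 m; screw speed N = 65.0 rpm = 1.08333 rev/s
γ̇ = π·D·N / h = π · 0.0567 · 1.08333 / 0.00766 = 25.1922 s⁻¹
ΔT = η·γ̇²·t_res/(ρ·cp) = [2091 × 25.1922² × 64.2937] / [1195 × 1700] = 41.9989 K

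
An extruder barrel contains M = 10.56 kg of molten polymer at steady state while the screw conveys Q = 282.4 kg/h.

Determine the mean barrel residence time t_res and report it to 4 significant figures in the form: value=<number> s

Q_s = Q / 3600 = 282.4 / 3600 = 0.0784444 kg/s
t_res = M / Q_s = 10.56 / 0.0784444 = 134.618 s

value=134.6 s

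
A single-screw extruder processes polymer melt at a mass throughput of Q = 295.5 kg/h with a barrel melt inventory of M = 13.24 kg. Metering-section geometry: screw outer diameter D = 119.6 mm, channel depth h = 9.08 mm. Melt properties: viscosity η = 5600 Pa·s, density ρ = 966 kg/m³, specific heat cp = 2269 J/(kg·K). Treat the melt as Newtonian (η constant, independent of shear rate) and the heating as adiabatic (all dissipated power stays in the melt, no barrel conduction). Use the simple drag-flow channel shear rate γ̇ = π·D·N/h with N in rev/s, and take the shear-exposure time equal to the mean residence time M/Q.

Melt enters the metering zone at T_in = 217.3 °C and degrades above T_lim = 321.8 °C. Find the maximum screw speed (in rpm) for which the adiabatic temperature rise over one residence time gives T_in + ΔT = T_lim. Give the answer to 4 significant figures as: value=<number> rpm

value=23.09 rpm

Q_s = Q / 3600 = 295.5 / 3600 = 0.0820833 kg/s
t_res = M / Q_s = 13.24 / 0.0820833 = 161.299 s
Geometry in SI: D = 119.6 mm → 0.1196 m, h = 9.08 mm → 0.00908 m
ΔT_a = T_lim − T_in = 321.8 °C − 217.3 °C = 104.5 K
γ̇_max² = ΔT_a·ρ·cp/(η·t_res) = 104.5·966·2269/(5600·161.299) = 253.575 s⁻²
γ̇_max = sqrt(253.575) = 15.924 s⁻¹
N_max = γ̇_max h / (πD) = 15.924·0.00908/(π·0.1196) = 0.384821 rev/s → ×60 = 23.0892 rpm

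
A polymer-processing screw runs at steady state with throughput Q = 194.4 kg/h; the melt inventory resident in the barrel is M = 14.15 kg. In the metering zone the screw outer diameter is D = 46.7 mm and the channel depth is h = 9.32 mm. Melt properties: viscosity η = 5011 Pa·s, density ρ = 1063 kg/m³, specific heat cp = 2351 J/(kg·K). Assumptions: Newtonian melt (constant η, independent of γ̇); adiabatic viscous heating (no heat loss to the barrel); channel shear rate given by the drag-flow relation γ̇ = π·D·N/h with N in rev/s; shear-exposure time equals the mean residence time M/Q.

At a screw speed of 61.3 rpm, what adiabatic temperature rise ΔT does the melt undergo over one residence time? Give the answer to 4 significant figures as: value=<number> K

value=135.9 K

Q_s = Q / 3600 = 194.4 / 3600 = 0.054 kg/s
t_res = M / Q_s = 14.15 ÷ 0.054 = 262.037 s
Geometry in metres: D = 46.7 mm → 0.0467 m, h = 9.32 mm → 0.00932 m; screw speed N = 61.3 rpm = 1.02167 rev/s
γ̇ = π D N / h = (π)(0.0467)(1.02167) / 0.00932 = 16.0827 s⁻¹
ΔT = η·γ̇²·t_res / (ρ·cp) = 5011 · (16.0827)² · 262.037 / (1063 · 2351) = 135.901 K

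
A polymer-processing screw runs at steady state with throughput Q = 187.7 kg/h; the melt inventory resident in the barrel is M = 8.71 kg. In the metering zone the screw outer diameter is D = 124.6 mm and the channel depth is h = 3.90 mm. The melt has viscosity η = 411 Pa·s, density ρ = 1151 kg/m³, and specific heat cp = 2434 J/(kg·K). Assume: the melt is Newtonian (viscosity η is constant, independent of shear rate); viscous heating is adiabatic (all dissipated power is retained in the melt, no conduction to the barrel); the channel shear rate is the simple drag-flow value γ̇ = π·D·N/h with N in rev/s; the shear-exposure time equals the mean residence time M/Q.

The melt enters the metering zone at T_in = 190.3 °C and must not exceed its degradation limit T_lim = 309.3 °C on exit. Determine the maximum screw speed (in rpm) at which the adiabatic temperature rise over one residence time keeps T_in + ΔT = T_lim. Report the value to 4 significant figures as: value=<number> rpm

Convert throughput: Q = 187.7 kg/h = 187.7/3600 = 0.0521389 kg/s
t_res = M / Q_s = 8.71 ÷ 0.0521389 = 167.054 s
Geometry in SI: D = 124.6 mm → 0.1246 m, h = 3.90 mm → 0.0039 m
ΔT_a = T_lim − T_in = 309.3 °C − 190.3 °C = 119 K
Invert ΔT = ηγ̇²t_res/(ρcp) for γ̇: γ̇_max² = ΔT_a ρ cp / (η t_res) = 119·1151·2434 / (411·167.054) = 4855.62 s⁻²
Take the square root: γ̇_max = √(4855.62) = 69.6823 s⁻¹
N_max = γ̇_max·h / (π·D) = 69.6823 · 0.0039 / (π · 0.1246) = 0.694255 rev/s = 41.6553 rpm

value=41.66 rpm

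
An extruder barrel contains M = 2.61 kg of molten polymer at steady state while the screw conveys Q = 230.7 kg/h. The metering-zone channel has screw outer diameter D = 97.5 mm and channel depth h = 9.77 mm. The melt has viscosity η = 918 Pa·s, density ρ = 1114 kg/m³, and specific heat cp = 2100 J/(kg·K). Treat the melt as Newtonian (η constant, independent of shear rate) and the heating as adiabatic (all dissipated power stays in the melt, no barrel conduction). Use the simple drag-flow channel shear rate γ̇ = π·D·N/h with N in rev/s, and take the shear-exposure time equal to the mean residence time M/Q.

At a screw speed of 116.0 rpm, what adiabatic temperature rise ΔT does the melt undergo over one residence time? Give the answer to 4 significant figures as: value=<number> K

Throughput in SI: Q_s = 230.7 kg/h ÷ 3600 s/h = 0.0640833 kg/s
t_res = M / Q_s = 2.61 ÷ 0.0640833 = 40.7282 s
D = 97.5 mm = 0.0975 m;  h = 9.77 mm = 0.00977 m;  N = 116.0 rpm / 60 = 1.93333 rev/s
Shear rate: γ̇ = πDN/h = π·0.0975·1.93333/0.00977 = 60.6131 s⁻¹
Adiabatic rise: ΔT = η γ̇² t_res / (ρ cp) = 918·(60.6131)²·40.7282 / (1114·2100) = 58.7174 K

value=58.72 K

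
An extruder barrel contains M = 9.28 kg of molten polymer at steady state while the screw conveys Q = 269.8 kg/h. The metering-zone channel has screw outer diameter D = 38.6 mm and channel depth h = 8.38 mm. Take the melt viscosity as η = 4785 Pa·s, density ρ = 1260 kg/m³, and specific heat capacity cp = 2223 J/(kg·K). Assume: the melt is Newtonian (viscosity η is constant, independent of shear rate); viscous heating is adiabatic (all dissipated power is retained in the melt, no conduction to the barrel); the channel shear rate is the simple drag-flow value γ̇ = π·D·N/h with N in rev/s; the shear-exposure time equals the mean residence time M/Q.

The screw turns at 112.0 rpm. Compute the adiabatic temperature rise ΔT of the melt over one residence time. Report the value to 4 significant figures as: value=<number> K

Convert throughput: Q = 269.8 kg/h = 269.8/3600 = 0.0749444 kg/s
t_res = M / Q_s = 9.28 / 0.0749444 = 123.825 s
Convert to SI: D = 0.0386 m, h = 0.00838 m, N = 112.0/60 = 1.86667 rev/s
Shear rate: γ̇ = πDN/h = π·0.0386·1.86667/0.00838 = 27.0122 s⁻¹
Adiabatic rise: ΔT = η γ̇² t_res / (ρ cp) = 4785·(27.0122)²·123.825 / (1260·2223) = 154.348 K

value=154.3 K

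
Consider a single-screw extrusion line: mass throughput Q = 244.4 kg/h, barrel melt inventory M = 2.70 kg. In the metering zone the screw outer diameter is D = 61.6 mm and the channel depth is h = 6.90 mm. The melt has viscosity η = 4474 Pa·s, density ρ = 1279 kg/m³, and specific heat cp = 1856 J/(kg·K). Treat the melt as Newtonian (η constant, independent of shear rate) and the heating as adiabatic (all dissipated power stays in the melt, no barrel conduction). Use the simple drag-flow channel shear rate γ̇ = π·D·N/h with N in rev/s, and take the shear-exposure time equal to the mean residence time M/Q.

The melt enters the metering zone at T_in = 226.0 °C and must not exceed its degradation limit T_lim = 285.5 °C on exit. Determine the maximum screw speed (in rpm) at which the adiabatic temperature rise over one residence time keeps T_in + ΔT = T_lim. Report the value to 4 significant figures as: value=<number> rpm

value=60.27 rpm

Convert throughput: Q = 244.4 kg/h = 244.4/3600 = 0.0678889 kg/s
t_res = M / Q_s = 2.70 ÷ 0.0678889 = 39.7709 s
Geometry in SI: D = 61.6 mm → 0.0616 m, h = 6.90 mm → 0.0069 m
Allowable rise: ΔT_a = T_lim − T_in = 285.5 − 226.0 = 59.5 K
γ̇_max² = ΔT_a·ρ·cp/(η·t_res) = 59.5·1279·1856/(4474·39.7709) = 793.788 s⁻²
γ̇_max = sqrt(793.788) = 28.1742 s⁻¹
N_max = γ̇_max h / (πD) = 28.1742·0.0069/(π·0.0616) = 1.00455 rev/s → ×60 = 60.2729 rpm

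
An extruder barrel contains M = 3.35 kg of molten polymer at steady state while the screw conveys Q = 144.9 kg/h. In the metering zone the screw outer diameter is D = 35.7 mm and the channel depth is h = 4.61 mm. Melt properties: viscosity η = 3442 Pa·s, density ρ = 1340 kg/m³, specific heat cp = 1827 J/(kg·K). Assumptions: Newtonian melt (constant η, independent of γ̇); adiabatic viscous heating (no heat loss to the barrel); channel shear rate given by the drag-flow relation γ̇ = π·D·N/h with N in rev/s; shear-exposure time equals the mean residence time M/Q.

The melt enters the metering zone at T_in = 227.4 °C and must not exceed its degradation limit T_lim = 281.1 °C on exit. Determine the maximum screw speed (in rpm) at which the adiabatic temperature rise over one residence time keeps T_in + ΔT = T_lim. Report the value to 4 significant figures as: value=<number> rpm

value=52.83 rpm

Convert throughput: Q = 144.9 kg/h = 144.9/3600 = 0.04025 kg/s
Mean residence time: t_res = M/Q_s = 3.35 kg / 0.04025 kg/s = 83.2298 s
D = 35.7 mm = 0.0357 m;  h = 4.61 mm = 0.00461 m
Allowable rise: ΔT_a = T_lim − T_in = 281.1 − 227.4 = 53.7 K
γ̇_max² = ΔT_a·ρ·cp/(η·t_res) = 53.7·1340·1827/(3442·83.2298) = 458.91 s⁻²
Take the square root: γ̇_max = √(458.91) = 21.4222 s⁻¹
N_max = γ̇_max·h / (π·D) = 21.4222 · 0.00461 / (π · 0.0357) = 0.880535 rev/s = 52.8321 rpm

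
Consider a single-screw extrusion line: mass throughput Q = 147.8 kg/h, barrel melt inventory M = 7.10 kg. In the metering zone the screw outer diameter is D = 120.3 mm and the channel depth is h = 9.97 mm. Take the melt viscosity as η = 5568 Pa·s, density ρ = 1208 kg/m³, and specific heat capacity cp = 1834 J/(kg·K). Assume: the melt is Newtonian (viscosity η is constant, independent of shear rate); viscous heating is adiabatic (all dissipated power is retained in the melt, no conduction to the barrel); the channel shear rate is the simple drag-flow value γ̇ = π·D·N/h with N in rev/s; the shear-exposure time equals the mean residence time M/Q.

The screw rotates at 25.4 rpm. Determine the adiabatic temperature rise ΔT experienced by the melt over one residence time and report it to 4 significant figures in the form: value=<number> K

Convert throughput: Q = 147.8 kg/h = 147.8/3600 = 0.0410556 kg/s
t_res = M / Q_s = 7.10 / 0.0410556 = 172.936 s
D = 120.3 mm = 0.1203 m;  h = 9.97 mm = 0.00997 m;  N = 25.4 rpm / 60 = 0.423333 rev/s
γ̇ = π D N / h = (π)(0.1203)(0.423333) / 0.00997 = 16.0473 s⁻¹
Adiabatic rise: ΔT = η γ̇² t_res / (ρ cp) = 5568·(16.0473)²·172.936 / (1208·1834) = 111.924 K

value=111.9 K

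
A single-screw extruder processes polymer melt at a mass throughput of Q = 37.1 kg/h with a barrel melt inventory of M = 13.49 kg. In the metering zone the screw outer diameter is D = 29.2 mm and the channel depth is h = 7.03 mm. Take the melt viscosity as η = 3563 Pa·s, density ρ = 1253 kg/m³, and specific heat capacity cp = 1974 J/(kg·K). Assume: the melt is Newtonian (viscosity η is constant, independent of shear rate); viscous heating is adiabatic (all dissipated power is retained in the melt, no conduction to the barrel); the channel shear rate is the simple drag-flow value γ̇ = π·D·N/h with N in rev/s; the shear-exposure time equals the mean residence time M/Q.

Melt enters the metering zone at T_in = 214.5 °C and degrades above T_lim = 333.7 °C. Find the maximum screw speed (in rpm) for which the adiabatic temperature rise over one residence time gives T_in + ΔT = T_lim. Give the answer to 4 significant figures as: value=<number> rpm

value=36.56 rpm

Q_s = Q / 3600 = 37.1 / 3600 = 0.0103056 kg/s
t_res = M / Q_s = 13.49 / 0.0103056 = 1309 s
Geometry in SI: D = 29.2 mm → 0.0292 m, h = 7.03 mm → 0.00703 m
Allowable rise: ΔT_a = T_lim − T_in = 333.7 − 214.5 = 119.2 K
Invert ΔT = ηγ̇²t_res/(ρcp) for γ̇: γ̇_max² = ΔT_a ρ cp / (η t_res) = 119.2·1253·1974 / (3563·1309) = 63.2147 s⁻²
γ̇_max = √63.2147 = 7.95077 s⁻¹
N_max = γ̇_max·h / (π·D) = 7.95077 · 0.00703 / (π · 0.0292) = 0.609301 rev/s = 36.558 rpm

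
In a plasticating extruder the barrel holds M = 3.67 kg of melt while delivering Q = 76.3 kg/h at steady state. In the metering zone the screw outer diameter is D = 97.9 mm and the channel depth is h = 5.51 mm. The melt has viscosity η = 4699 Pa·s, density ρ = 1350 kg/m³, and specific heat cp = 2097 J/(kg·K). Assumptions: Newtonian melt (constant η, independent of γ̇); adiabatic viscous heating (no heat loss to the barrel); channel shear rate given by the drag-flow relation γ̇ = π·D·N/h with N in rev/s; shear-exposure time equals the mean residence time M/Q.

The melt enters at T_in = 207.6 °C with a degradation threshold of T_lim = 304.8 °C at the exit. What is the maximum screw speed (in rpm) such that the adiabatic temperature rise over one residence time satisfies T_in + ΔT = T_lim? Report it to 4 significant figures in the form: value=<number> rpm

value=19.77 rpm

Convert throughput: Q = 76.3 kg/h = 76.3/3600 = 0.0211944 kg/s
Mean residence time: t_res = M/Q_s = 3.67 kg / 0.0211944 kg/s = 173.159 s
Convert to metres: D = 0.0979 m, h = 0.00551 m
ΔT_a = T_lim − T_in = 304.8 − 207.6 = 97.2 K
Invert ΔT = ηγ̇²t_res/(ρcp) for γ̇: γ̇_max² = ΔT_a ρ cp / (η t_res) = 97.2·1350·2097 / (4699·173.159) = 338.181 s⁻²
Take the square root: γ̇_max = √(338.181) = 18.3897 s⁻¹
Solve γ̇ = πDN/h for N: N_max = γ̇_max·h/(π·D) = 18.3897 × 0.00551 / (π × 0.0979) = 0.329453 rev/s = 19.7672 rpm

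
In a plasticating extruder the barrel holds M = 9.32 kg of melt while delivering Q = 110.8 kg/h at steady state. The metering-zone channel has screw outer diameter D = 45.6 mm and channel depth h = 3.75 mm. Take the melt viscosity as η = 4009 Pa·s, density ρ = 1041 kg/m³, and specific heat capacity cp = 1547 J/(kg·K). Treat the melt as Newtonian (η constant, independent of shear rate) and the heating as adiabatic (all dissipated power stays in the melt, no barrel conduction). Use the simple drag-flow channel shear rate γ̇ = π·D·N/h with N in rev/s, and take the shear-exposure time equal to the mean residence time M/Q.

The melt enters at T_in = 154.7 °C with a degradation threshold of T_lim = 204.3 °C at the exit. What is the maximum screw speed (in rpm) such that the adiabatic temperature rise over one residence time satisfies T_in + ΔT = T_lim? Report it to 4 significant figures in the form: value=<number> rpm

value=12.74 rpm

Q_s = Q / 3600 = 110.8 / 3600 = 0.0307778 kg/s
Mean residence time: t_res = M/Q_s = 9.32 kg / 0.0307778 kg/s = 302.816 s
Convert to metres: D = 0.0456 m, h = 0.00375 m
Allowable rise: ΔT_a = T_lim − T_in = 204.3 − 154.7 = 49.6 K
γ̇_max² = ΔT_a·ρ·cp/(η·t_res) = 49.6·1041·1547/(4009·302.816) = 65.7973 s⁻²
Take the square root: γ̇_max = √(65.7973) = 8.11155 s⁻¹
N_max = γ̇_max·h / (π·D) = 8.11155 · 0.00375 / (π · 0.0456) = 0.212334 rev/s = 12.7401 rpm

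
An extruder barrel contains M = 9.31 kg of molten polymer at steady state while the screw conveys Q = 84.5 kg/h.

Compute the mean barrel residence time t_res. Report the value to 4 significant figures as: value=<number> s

value=396.6 s

Throughput in SI: Q_s = 84.5 kg/h ÷ 3600 s/h = 0.0234722 kg/s
t_res = M / Q_s = 9.31 / 0.0234722 = 396.639 s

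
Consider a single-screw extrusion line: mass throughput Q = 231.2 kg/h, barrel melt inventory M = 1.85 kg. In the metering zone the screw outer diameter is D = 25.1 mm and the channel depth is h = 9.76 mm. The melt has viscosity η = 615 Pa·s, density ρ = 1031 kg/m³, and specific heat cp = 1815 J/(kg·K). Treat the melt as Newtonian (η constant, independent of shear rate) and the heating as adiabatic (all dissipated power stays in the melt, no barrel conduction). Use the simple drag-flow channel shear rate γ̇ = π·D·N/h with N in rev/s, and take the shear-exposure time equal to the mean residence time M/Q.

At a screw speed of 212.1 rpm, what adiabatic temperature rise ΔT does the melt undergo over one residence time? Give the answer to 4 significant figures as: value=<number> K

Q_s = Q / 3600 = 231.2 / 3600 = 0.0642222 kg/s
t_res = M / Q_s = 1.85 / 0.0642222 = 28.8062 s
Convert to SI: D = 0.0251 m, h = 0.00976 m, N = 212.1/60 = 3.535 rev/s
γ̇ = π·D·N / h = π · 0.0251 · 3.535 / 0.00976 = 28.5603 s⁻¹
ΔT = η·γ̇²·t_res / (ρ·cp) = 615 · (28.5603)² · 28.8062 / (1031 · 1815) = 7.72241 K

value=7.722 K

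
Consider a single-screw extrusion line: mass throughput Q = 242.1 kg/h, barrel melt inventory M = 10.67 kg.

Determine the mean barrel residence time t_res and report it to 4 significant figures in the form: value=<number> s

Convert throughput: Q = 242.1 kg/h = 242.1/3600 = 0.06725 kg/s
Mean residence time: t_res = M/Q_s = 10.67 kg / 0.06725 kg/s = 158.662 s

value=158.7 s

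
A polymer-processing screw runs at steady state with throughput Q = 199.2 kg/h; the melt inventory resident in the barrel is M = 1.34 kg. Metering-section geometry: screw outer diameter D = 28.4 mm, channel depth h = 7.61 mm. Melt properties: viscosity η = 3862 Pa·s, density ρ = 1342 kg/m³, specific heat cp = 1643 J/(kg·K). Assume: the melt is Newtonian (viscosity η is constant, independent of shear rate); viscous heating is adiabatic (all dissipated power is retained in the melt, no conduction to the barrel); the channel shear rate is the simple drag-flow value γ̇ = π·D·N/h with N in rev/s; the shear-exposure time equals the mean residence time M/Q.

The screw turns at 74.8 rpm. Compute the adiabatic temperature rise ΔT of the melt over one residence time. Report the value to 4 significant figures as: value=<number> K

value=9.062 K

Q_s = Q / 3600 = 199.2 / 3600 = 0.0553333 kg/s
Mean residence time: t_res = M/Q_s = 1.34 kg / 0.0553333 kg/s = 24.2169 s
Geometry in metres: D = 28.4 mm → 0.0284 m, h = 7.61 mm → 0.00761 m; screw speed N = 74.8 rpm = 1.24667 rev/s
γ̇ = π D N / h = (π)(0.0284)(1.24667) / 0.00761 = 14.6162 s⁻¹
Adiabatic rise: ΔT = η γ̇² t_res / (ρ cp) = 3862·(14.6162)²·24.2169 / (1342·1643) = 9.06166 K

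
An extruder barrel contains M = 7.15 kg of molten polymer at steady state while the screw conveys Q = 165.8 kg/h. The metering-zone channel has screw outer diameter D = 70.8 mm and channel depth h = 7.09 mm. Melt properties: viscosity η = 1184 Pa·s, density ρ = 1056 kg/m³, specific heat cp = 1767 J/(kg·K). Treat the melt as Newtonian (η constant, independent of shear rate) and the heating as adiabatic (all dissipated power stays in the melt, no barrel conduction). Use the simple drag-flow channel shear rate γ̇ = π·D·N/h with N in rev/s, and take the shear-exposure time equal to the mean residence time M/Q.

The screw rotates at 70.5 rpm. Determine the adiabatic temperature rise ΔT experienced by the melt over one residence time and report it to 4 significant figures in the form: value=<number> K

Convert throughput: Q = 165.8 kg/h = 165.8/3600 = 0.0460556 kg/s
Mean residence time: t_res = M/Q_s = 7.15 kg / 0.0460556 kg/s = 155.247 s
D = 70.8 mm = 0.0708 m;  h = 7.09 mm = 0.00709 m;  N = 70.5 rpm / 60 = 1.175 rev/s
Shear rate: γ̇ = πDN/h = π·0.0708·1.175/0.00709 = 36.8616 s⁻¹
Adiabatic rise: ΔT = η γ̇² t_res / (ρ cp) = 1184·(36.8616)²·155.247 / (1056·1767) = 133.852 K

value=133.9 K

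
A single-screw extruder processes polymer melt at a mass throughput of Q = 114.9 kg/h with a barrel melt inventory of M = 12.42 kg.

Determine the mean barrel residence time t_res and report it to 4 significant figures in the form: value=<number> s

Throughput in SI: Q_s = 114.9 kg/h ÷ 3600 s/h = 0.0319167 kg/s
t_res = M / Q_s = 12.42 ÷ 0.0319167 = 389.138 s

value=389.1 s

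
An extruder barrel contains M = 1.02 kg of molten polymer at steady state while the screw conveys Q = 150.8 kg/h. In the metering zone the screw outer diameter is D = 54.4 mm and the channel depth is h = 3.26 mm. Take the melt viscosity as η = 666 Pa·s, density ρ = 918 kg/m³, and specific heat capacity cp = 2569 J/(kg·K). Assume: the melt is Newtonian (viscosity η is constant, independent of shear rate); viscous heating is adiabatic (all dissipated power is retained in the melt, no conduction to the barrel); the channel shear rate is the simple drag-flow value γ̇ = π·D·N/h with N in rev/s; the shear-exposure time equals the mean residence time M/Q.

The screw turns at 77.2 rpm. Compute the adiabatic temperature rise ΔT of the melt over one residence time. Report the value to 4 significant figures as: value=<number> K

value=31.29 K

Throughput in SI: Q_s = 150.8 kg/h ÷ 3600 s/h = 0.0418889 kg/s
Mean residence time: t_res = M/Q_s = 1.02 kg / 0.0418889 kg/s = 24.3501 s
Convert to SI: D = 0.0544 m, h = 0.00326 m, N = 77.2/60 = 1.28667 rev/s
γ̇ = π·D·N / h = π · 0.0544 · 1.28667 / 0.00326 = 67.4524 s⁻¹
Adiabatic rise: ΔT = η γ̇² t_res / (ρ cp) = 666·(67.4524)²·24.3501 / (918·2569) = 31.2869 K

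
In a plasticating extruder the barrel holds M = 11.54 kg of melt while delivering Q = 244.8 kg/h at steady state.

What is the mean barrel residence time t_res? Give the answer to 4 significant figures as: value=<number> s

Convert throughput: Q = 244.8 kg/h = 244.8/3600 = 0.068 kg/s
t_res = M / Q_s = 11.54 ÷ 0.068 = 169.706 s

value=169.7 s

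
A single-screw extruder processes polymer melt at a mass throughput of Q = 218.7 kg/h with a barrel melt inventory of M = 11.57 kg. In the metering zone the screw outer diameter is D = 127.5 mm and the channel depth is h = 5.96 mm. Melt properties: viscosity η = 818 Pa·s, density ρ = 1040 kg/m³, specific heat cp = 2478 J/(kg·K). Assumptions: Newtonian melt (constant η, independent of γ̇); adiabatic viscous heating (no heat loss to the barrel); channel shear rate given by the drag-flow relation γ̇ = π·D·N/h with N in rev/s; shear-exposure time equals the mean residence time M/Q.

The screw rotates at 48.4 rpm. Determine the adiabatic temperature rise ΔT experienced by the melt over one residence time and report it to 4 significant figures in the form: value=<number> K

value=177.7 K

Convert throughput: Q = 218.7 kg/h = 218.7/3600 = 0.06075 kg/s
Mean residence time: t_res = M/Q_s = 11.57 kg / 0.06075 kg/s = 190.453 s
D = 127.5 mm = 0.1275 m;  h = 5.96 mm = 0.00596 m;  N = 48.4 rpm / 60 = 0.806667 rev/s
Shear rate: γ̇ = πDN/h = π·0.1275·0.806667/0.00596 = 54.2136 s⁻¹
ΔT = η·γ̇²·t_res / (ρ·cp) = 818 · (54.2136)² · 190.453 / (1040 · 2478) = 177.673 K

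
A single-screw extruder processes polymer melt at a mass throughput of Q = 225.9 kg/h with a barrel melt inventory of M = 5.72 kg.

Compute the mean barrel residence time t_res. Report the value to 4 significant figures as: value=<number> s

Convert throughput: Q = 225.9 kg/h = 225.9/3600 = 0.06275 kg/s
Mean residence time: t_res = M/Q_s = 5.72 kg / 0.06275 kg/s = 91.1554 s

value=91.16 s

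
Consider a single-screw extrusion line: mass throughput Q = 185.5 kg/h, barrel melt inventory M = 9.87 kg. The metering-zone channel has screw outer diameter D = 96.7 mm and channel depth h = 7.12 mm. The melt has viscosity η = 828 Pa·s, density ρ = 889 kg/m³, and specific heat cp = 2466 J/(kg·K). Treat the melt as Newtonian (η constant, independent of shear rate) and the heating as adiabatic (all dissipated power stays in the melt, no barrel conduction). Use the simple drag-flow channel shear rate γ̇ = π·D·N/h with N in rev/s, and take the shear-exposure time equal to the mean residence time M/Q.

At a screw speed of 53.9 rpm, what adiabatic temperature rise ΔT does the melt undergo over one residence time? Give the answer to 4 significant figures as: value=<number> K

Throughput in SI: Q_s = 185.5 kg/h ÷ 3600 s/h = 0.0515278 kg/s
t_res = M / Q_s = 9.87 ÷ 0.0515278 = 191.547 s
Geometry in metres: D = 96.7 mm → 0.0967 m, h = 7.12 mm → 0.00712 m; screw speed N = 53.9 rpm = 0.898333 rev/s
Shear rate: γ̇ = πDN/h = π·0.0967·0.898333/0.00712 = 38.3296 s⁻¹
ΔT = η·γ̇²·t_res/(ρ·cp) = [828 × 38.3296² × 191.547] / [889 × 2466] = 106.287 K

value=106.3 K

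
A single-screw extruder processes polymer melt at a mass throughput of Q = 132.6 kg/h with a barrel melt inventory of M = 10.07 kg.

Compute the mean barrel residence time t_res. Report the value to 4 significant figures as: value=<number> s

value=273.4 s

Throughput in SI: Q_s = 132.6 kg/h ÷ 3600 s/h = 0.0368333 kg/s
Mean residence time: t_res = M/Q_s = 10.07 kg / 0.0368333 kg/s = 273.394 s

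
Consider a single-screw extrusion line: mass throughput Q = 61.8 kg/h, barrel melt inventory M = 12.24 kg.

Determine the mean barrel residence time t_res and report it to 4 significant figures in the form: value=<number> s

Q_s = Q / 3600 = 61.8 / 3600 = 0.0171667 kg/s
Mean residence time: t_res = M/Q_s = 12.24 kg / 0.0171667 kg/s = 713.01 s

value=713.0 s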